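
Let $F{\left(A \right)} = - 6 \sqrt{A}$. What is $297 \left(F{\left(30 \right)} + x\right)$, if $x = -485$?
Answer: $-144045 - 1782 \sqrt{30} \approx -1.5381 \cdot 10^{5}$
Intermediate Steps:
$297 \left(F{\left(30 \right)} + x\right) = 297 \left(- 6 \sqrt{30} - 485\right) = 297 \left(-485 - 6 \sqrt{30}\right) = -144045 - 1782 \sqrt{30}$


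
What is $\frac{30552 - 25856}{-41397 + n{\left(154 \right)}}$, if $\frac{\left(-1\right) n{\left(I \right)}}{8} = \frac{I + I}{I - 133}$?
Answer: $- \frac{14088}{124543} \approx -0.11312$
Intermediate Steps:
$n{\left(I \right)} = - \frac{16 I}{-133 + I}$ ($n{\left(I \right)} = - 8 \frac{I + I}{I - 133} = - 8 \frac{2 I}{-133 + I} = - \frac{16 I}{-133 + I}$)
$\frac{30552 - 25856}{-41397 + n{\left(154 \right)}} = \frac{30552 - 25856}{-41397 - \frac{2464}{-133 + 154}} = \frac{30552 - 25856}{-41397 - \frac{2464}{21}} = \frac{4696}{-41397 - 2464 \cdot \frac{1}{21}} = \frac{4696}{-41397 - \frac{352}{3}} = \frac{4696}{- \frac{124543}{3}} = 4696 \left(- \frac{3}{124543}\right) = - \frac{14088}{124543}$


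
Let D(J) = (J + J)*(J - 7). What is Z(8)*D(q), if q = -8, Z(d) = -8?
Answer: -1920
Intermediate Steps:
D(J) = 2*J*(-7 + J) (D(J) = (2*J)*(-7 + J) = 2*J*(-7 + J))
Z(8)*D(q) = -16*(-8)*(-7 - 8) = -16*(-8)*(-15) = -8*240 = -1920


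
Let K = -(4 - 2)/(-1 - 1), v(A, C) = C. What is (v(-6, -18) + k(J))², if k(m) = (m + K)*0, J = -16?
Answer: 324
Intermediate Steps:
K = 1 (K = -2/(-2) = -2*(-1)/2 = -1*(-1) = 1)
k(m) = 0 (k(m) = (m + 1)*0 = (1 + m)*0 = 0)
(v(-6, -18) + k(J))² = (-18 + 0)² = (-18)² = 324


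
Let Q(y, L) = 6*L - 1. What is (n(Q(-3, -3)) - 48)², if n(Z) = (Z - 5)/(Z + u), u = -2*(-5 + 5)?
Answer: 788544/361 ≈ 2184.3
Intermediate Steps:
u = 0 (u = -2*0 = 0)
Q(y, L) = -1 + 6*L
n(Z) = (-5 + Z)/Z (n(Z) = (Z - 5)/(Z + 0) = (-5 + Z)/Z)
(n(Q(-3, -3)) - 48)² = ((-5 + (-1 + 6*(-3)))/(-1 + 6*(-3)) - 48)² = ((-5 + (-1 - 18))/(-1 - 18) - 48)² = ((-5 - 19)/(-19) - 48)² = (-1/19*(-24) - 48)² = (24/19 - 48)² = (-888/19)² = 788544/361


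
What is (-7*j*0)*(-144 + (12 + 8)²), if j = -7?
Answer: 0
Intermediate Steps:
(-7*j*0)*(-144 + (12 + 8)²) = (-7*(-7)*0)*(-144 + (12 + 8)²) = (49*0)*(-144 + 20²) = 0*(-144 + 400) = 0*256 = 0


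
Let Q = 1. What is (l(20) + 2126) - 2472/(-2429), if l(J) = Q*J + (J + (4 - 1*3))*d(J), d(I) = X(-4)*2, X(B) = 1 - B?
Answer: 5725196/2429 ≈ 2357.0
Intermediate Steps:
d(I) = 10 (d(I) = (1 - 1*(-4))*2 = (1 + 4)*2 = 5*2 = 10)
l(J) = 10 + 11*J (l(J) = 1*J + (J + (4 - 1*3))*10 = J + (J + (4 - 3))*10 = J + (J + 1)*10 = J + (1 + J)*10 = J + (10 + 10*J) = 10 + 11*J)
(l(20) + 2126) - 2472/(-2429) = ((10 + 11*20) + 2126) - 2472/(-2429) = ((10 + 220) + 2126) - 2472*(-1/2429) = (230 + 2126) + 2472/2429 = 2356 + 2472/2429 = 5725196/2429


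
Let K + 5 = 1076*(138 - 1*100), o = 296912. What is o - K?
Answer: 256029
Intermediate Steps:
K = 40883 (K = -5 + 1076*(138 - 1*100) = -5 + 1076*(138 - 100) = -5 + 1076*38 = -5 + 40888 = 40883)
o - K = 296912 - 1*40883 = 296912 - 40883 = 256029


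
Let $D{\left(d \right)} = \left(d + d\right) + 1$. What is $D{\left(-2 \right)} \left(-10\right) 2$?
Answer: $60$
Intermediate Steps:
$D{\left(d \right)} = 1 + 2 d$ ($D{\left(d \right)} = 2 d + 1 = 1 + 2 d$)
$D{\left(-2 \right)} \left(-10\right) 2 = \left(1 + 2 \left(-2\right)\right) \left(-10\right) 2 = \left(1 - 4\right) \left(-10\right) 2 = \left(-3\right) \left(-10\right) 2 = 30 \cdot 2 = 60$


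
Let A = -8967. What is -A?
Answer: 8967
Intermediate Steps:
-A = -1*(-8967) = 8967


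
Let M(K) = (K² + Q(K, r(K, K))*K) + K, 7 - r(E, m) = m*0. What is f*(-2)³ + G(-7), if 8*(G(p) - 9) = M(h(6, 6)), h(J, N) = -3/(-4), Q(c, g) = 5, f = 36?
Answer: -35631/128 ≈ -278.37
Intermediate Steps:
r(E, m) = 7 (r(E, m) = 7 - m*0 = 7 - 1*0 = 7 + 0 = 7)
h(J, N) = ¾ (h(J, N) = -3*(-¼) = ¾)
M(K) = K² + 6*K (M(K) = (K² + 5*K) + K = K² + 6*K)
G(p) = 1233/128 (G(p) = 9 + (3*(6 + ¾)/4)/8 = 9 + ((¾)*(27/4))/8 = 9 + (⅛)*(81/16) = 9 + 81/128 = 1233/128)
f*(-2)³ + G(-7) = 36*(-2)³ + 1233/128 = 36*(-8) + 1233/128 = -288 + 1233/128 = -35631/128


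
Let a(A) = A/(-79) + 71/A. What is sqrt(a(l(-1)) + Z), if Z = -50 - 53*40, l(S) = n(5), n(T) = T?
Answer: I*sqrt(336368570)/395 ≈ 46.431*I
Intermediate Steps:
l(S) = 5
a(A) = 71/A - A/79 (a(A) = A*(-1/79) + 71/A = -A/79 + 71/A = 71/A - A/79)
Z = -2170 (Z = -50 - 2120 = -2170)
sqrt(a(l(-1)) + Z) = sqrt((71/5 - 1/79*5) - 2170) = sqrt((71*(1/5) - 5/79) - 2170) = sqrt((71/5 - 5/79) - 2170) = sqrt(5584/395 - 2170) = sqrt(-851566/395) = I*sqrt(336368570)/395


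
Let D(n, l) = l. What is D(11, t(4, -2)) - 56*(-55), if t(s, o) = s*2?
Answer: 3088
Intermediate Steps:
t(s, o) = 2*s
D(11, t(4, -2)) - 56*(-55) = 2*4 - 56*(-55) = 8 + 3080 = 3088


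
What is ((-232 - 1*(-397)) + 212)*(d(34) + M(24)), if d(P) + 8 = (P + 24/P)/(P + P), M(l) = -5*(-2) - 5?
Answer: -542503/578 ≈ -938.59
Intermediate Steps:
M(l) = 5 (M(l) = 10 - 5 = 5)
d(P) = -8 + (P + 24/P)/(2*P) (d(P) = -8 + (P + 24/P)/(P + P) = -8 + (P + 24/P)/((2*P)) = -8 + (P + 24/P)*(1/(2*P)) = -8 + (P + 24/P)/(2*P))
((-232 - 1*(-397)) + 212)*(d(34) + M(24)) = ((-232 - 1*(-397)) + 212)*((-15/2 + 12/34**2) + 5) = ((-232 + 397) + 212)*((-15/2 + 12*(1/1156)) + 5) = (165 + 212)*((-15/2 + 3/289) + 5) = 377*(-4329/578 + 5) = 377*(-1439/578) = -542503/578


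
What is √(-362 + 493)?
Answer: √131 ≈ 11.446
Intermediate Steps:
√(-362 + 493) = √131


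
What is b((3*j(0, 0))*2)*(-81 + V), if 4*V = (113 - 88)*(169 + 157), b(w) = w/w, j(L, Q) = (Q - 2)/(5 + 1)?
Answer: 3913/2 ≈ 1956.5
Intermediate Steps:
j(L, Q) = -⅓ + Q/6 (j(L, Q) = (-2 + Q)/6 = (-2 + Q)*(⅙) = -⅓ + Q/6)
b(w) = 1
V = 4075/2 (V = ((113 - 88)*(169 + 157))/4 = (25*326)/4 = (¼)*8150 = 4075/2 ≈ 2037.5)
b((3*j(0, 0))*2)*(-81 + V) = 1*(-81 + 4075/2) = 1*(3913/2) = 3913/2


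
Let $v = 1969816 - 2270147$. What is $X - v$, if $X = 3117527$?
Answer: $3417858$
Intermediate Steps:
$v = -300331$ ($v = 1969816 - 2270147 = -300331$)
$X - v = 3117527 - -300331 = 3117527 + 300331 = 3417858$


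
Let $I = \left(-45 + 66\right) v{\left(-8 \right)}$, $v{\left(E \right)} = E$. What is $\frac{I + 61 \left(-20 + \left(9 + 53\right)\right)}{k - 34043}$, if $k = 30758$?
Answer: $- \frac{266}{365} \approx -0.72877$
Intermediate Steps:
$I = -168$ ($I = \left(-45 + 66\right) \left(-8\right) = 21 \left(-8\right) = -168$)
$\frac{I + 61 \left(-20 + \left(9 + 53\right)\right)}{k - 34043} = \frac{-168 + 61 \left(-20 + \left(9 + 53\right)\right)}{30758 - 34043} = \frac{-168 + 61 \left(-20 + 62\right)}{-3285} = \left(-168 + 61 \cdot 42\right) \left(- \frac{1}{3285}\right) = \left(-168 + 2562\right) \left(- \frac{1}{3285}\right) = 2394 \left(- \frac{1}{3285}\right) = - \frac{266}{365}$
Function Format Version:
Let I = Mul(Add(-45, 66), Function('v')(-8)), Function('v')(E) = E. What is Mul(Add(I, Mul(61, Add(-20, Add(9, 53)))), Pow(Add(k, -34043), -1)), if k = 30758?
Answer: Rational(-266, 365) ≈ -0.72877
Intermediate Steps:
I = -168 (I = Mul(Add(-45, 66), -8) = Mul(21, -8) = -168)
Mul(Add(I, Mul(61, Add(-20, Add(9, 53)))), Pow(Add(k, -34043), -1)) = Mul(Add(-168, Mul(61, Add(-20, Add(9, 53)))), Pow(Add(30758, -34043), -1)) = Mul(Add(-168, Mul(61, Add(-20, 62))), Pow(-3285, -1)) = Mul(Add(-168, Mul(61, 42)), Rational(-1, 3285)) = Mul(Add(-168, 2562), Rational(-1, 3285)) = Mul(2394, Rational(-1, 3285)) = Rational(-266, 365)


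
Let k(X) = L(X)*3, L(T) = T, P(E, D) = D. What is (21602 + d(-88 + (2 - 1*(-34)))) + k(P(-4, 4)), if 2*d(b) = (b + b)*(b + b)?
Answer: 27022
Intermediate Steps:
k(X) = 3*X (k(X) = X*3 = 3*X)
d(b) = 2*b**2 (d(b) = ((b + b)*(b + b))/2 = ((2*b)*(2*b))/2 = (4*b**2)/2 = 2*b**2)
(21602 + d(-88 + (2 - 1*(-34)))) + k(P(-4, 4)) = (21602 + 2*(-88 + (2 - 1*(-34)))**2) + 3*4 = (21602 + 2*(-88 + (2 + 34))**2) + 12 = (21602 + 2*(-88 + 36)**2) + 12 = (21602 + 2*(-52)**2) + 12 = (21602 + 2*2704) + 12 = (21602 + 5408) + 12 = 27010 + 12 = 27022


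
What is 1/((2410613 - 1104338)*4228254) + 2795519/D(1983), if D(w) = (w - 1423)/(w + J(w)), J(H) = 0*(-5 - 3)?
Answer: 3061828393794985031201/309302699655600 ≈ 9.8991e+6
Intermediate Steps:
J(H) = 0 (J(H) = 0*(-8) = 0)
D(w) = (-1423 + w)/w (D(w) = (w - 1423)/(w + 0) = (-1423 + w)/w)
1/((2410613 - 1104338)*4228254) + 2795519/D(1983) = 1/((2410613 - 1104338)*4228254) + 2795519/(((-1423 + 1983)/1983)) = (1/4228254)/1306275 + 2795519/(((1/1983)*560)) = (1/1306275)*(1/4228254) + 2795519/(560/1983) = 1/5523262493850 + 2795519*(1983/560) = 1/5523262493850 + 5543514177/560 = 3061828393794985031201/309302699655600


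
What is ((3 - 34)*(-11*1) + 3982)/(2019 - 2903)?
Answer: -4323/884 ≈ -4.8903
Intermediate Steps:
((3 - 34)*(-11*1) + 3982)/(2019 - 2903) = (-31*(-11) + 3982)/(-884) = (341 + 3982)*(-1/884) = 4323*(-1/884) = -4323/884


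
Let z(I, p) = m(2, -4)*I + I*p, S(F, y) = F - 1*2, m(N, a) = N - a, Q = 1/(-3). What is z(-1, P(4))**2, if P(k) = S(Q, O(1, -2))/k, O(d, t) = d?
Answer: 4225/144 ≈ 29.340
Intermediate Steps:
Q = -1/3 ≈ -0.33333
S(F, y) = -2 + F (S(F, y) = F - 2 = -2 + F)
P(k) = -7/(3*k) (P(k) = (-2 - 1/3)/k = -7/(3*k))
z(I, p) = 6*I + I*p (z(I, p) = (2 - 1*(-4))*I + I*p = (2 + 4)*I + I*p = 6*I + I*p)
z(-1, P(4))**2 = (-(6 - 7/3/4))**2 = (-(6 - 7/3*1/4))**2 = (-(6 - 7/12))**2 = (-1*65/12)**2 = (-65/12)**2 = 4225/144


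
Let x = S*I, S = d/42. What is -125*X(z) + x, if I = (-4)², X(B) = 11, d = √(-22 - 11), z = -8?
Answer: -1375 + 8*I*√33/21 ≈ -1375.0 + 2.1884*I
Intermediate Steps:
d = I*√33 (d = √(-33) = I*√33 ≈ 5.7446*I)
S = I*√33/42 (S = (I*√33)/42 = (I*√33)*(1/42) = I*√33/42 ≈ 0.13678*I)
I = 16
x = 8*I*√33/21 (x = (I*√33/42)*16 = 8*I*√33/21 ≈ 2.1884*I)
-125*X(z) + x = -125*11 + 8*I*√33/21 = -1375 + 8*I*√33/21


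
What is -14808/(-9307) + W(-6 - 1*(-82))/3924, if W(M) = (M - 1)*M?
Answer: 9263041/3043389 ≈ 3.0437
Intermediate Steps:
W(M) = M*(-1 + M) (W(M) = (-1 + M)*M = M*(-1 + M))
-14808/(-9307) + W(-6 - 1*(-82))/3924 = -14808/(-9307) + ((-6 - 1*(-82))*(-1 + (-6 - 1*(-82))))/3924 = -14808*(-1/9307) + ((-6 + 82)*(-1 + (-6 + 82)))*(1/3924) = 14808/9307 + (76*(-1 + 76))*(1/3924) = 14808/9307 + (76*75)*(1/3924) = 14808/9307 + 5700*(1/3924) = 14808/9307 + 475/327 = 9263041/3043389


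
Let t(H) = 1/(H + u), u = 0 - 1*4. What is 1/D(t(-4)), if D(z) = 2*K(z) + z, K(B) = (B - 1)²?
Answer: 32/77 ≈ 0.41558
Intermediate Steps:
u = -4 (u = 0 - 4 = -4)
K(B) = (-1 + B)²
t(H) = 1/(-4 + H) (t(H) = 1/(H - 4) = 1/(-4 + H))
D(z) = z + 2*(-1 + z)² (D(z) = 2*(-1 + z)² + z = z + 2*(-1 + z)²)
1/D(t(-4)) = 1/(1/(-4 - 4) + 2*(-1 + 1/(-4 - 4))²) = 1/(1/(-8) + 2*(-1 + 1/(-8))²) = 1/(-⅛ + 2*(-1 - ⅛)²) = 1/(-⅛ + 2*(-9/8)²) = 1/(-⅛ + 2*(81/64)) = 1/(-⅛ + 81/32) = 1/(77/32) = 32/77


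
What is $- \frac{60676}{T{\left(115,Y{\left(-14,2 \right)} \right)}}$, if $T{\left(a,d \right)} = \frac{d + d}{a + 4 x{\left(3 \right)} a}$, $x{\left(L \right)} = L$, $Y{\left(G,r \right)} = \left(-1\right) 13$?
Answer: $3488870$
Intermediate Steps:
$Y{\left(G,r \right)} = -13$
$T{\left(a,d \right)} = \frac{2 d}{13 a}$ ($T{\left(a,d \right)} = \frac{d + d}{a + 4 \cdot 3 a} = \frac{2 d}{a + 12 a} = \frac{2 d}{13 a}$)
$- \frac{60676}{T{\left(115,Y{\left(-14,2 \right)} \right)}} = - \frac{60676}{\frac{2}{13} \left(-13\right) \frac{1}{115}} = - \frac{60676}{- \frac{2}{115}} = \left(-60676\right) \left(- \frac{115}{2}\right) = 3488870$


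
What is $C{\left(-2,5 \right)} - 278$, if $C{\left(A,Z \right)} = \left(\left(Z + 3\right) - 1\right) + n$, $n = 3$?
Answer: $-268$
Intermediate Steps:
$C{\left(A,Z \right)} = 5 + Z$ ($C{\left(A,Z \right)} = \left(\left(Z + 3\right) - 1\right) + 3 = \left(\left(3 + Z\right) - 1\right) + 3 = \left(2 + Z\right) + 3 = 5 + Z$)
$C{\left(-2,5 \right)} - 278 = \left(5 + 5\right) - 278 = 10 - 278 = -268$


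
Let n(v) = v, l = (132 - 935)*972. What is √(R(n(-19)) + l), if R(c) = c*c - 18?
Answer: I*√780173 ≈ 883.27*I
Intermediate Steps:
l = -780516 (l = -803*972 = -780516)
R(c) = -18 + c² (R(c) = c² - 18 = -18 + c²)
√(R(n(-19)) + l) = √((-18 + (-19)²) - 780516) = √((-18 + 361) - 780516) = √(343 - 780516) = √(-780173) = I*√780173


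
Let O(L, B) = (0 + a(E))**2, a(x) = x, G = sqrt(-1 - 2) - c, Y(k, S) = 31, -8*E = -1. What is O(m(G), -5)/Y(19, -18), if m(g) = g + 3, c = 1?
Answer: 1/1984 ≈ 0.00050403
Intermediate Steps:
E = 1/8 (E = -1/8*(-1) = 1/8 ≈ 0.12500)
G = -1 + I*sqrt(3) (G = sqrt(-1 - 2) - 1*1 = sqrt(-3) - 1 = I*sqrt(3) - 1 = -1 + I*sqrt(3) ≈ -1.0 + 1.732*I)
m(g) = 3 + g
O(L, B) = 1/64 (O(L, B) = (0 + 1/8)**2 = (1/8)**2 = 1/64)
O(m(G), -5)/Y(19, -18) = (1/64)/31 = (1/64)*(1/31) = 1/1984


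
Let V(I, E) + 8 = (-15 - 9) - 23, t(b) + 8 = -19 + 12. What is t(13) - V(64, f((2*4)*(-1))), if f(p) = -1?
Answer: 40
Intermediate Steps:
t(b) = -15 (t(b) = -8 + (-19 + 12) = -8 - 7 = -15)
V(I, E) = -55 (V(I, E) = -8 + ((-15 - 9) - 23) = -8 + (-24 - 23) = -8 - 47 = -55)
t(13) - V(64, f((2*4)*(-1))) = -15 - 1*(-55) = -15 + 55 = 40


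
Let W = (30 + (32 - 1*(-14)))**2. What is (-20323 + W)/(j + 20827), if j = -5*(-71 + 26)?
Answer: -14547/21052 ≈ -0.69100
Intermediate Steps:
j = 225 (j = -5*(-45) = 225)
W = 5776 (W = (30 + (32 + 14))**2 = (30 + 46)**2 = 76**2 = 5776)
(-20323 + W)/(j + 20827) = (-20323 + 5776)/(225 + 20827) = -14547/21052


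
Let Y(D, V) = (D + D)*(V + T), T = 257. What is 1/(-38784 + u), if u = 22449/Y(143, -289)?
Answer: -9152/354973617 ≈ -2.5782e-5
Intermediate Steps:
Y(D, V) = 2*D*(257 + V) (Y(D, V) = (D + D)*(V + 257) = (2*D)*(257 + V) = 2*D*(257 + V))
u = -22449/9152 (u = 22449/((2*143*(257 - 289))) = 22449/((2*143*(-32))) = 22449/(-9152) = 22449*(-1/9152) = -22449/9152 ≈ -2.4529)
1/(-38784 + u) = 1/(-38784 - 22449/9152) = 1/(-354973617/9152) = -9152/354973617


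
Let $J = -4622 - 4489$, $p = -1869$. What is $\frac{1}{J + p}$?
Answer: $- \frac{1}{10980} \approx -9.1075 \cdot 10^{-5}$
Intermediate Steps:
$J = -9111$ ($J = -4622 - 4489 = -9111$)
$\frac{1}{J + p} = \frac{1}{-9111 - 1869} = \frac{1}{-10980} = - \frac{1}{10980}$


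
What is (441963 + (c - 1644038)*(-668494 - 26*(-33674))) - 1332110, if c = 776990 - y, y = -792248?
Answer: -15486734147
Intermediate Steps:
c = 1569238 (c = 776990 - 1*(-792248) = 776990 + 792248 = 1569238)
(441963 + (c - 1644038)*(-668494 - 26*(-33674))) - 1332110 = (441963 + (1569238 - 1644038)*(-668494 - 26*(-33674))) - 1332110 = (441963 - 74800*(-668494 + 875524)) - 1332110 = (441963 - 74800*207030) - 1332110 = (441963 - 15485844000) - 1332110 = -15485402037 - 1332110 = -15486734147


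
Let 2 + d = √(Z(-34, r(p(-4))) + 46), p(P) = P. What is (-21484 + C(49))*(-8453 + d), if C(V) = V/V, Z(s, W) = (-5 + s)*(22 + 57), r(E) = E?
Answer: 181638765 - 21483*I*√3035 ≈ 1.8164e+8 - 1.1835e+6*I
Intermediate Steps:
Z(s, W) = -395 + 79*s (Z(s, W) = (-5 + s)*79 = -395 + 79*s)
C(V) = 1
d = -2 + I*√3035 (d = -2 + √((-395 + 79*(-34)) + 46) = -2 + √((-395 - 2686) + 46) = -2 + √(-3081 + 46) = -2 + √(-3035) = -2 + I*√3035 ≈ -2.0 + 55.091*I)
(-21484 + C(49))*(-8453 + d) = (-21484 + 1)*(-8453 + (-2 + I*√3035)) = -21483*(-8455 + I*√3035) = 181638765 - 21483*I*√3035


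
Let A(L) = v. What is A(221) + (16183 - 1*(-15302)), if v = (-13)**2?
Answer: 31654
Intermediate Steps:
v = 169
A(L) = 169
A(221) + (16183 - 1*(-15302)) = 169 + (16183 - 1*(-15302)) = 169 + (16183 + 15302) = 169 + 31485 = 31654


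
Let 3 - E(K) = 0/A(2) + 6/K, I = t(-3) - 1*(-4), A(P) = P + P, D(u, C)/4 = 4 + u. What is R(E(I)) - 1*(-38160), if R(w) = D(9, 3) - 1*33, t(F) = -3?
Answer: 38179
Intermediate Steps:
D(u, C) = 16 + 4*u (D(u, C) = 4*(4 + u) = 16 + 4*u)
A(P) = 2*P
I = 1 (I = -3 - 1*(-4) = -3 + 4 = 1)
E(K) = 3 - 6/K (E(K) = 3 - (0/((2*2)) + 6/K) = 3 - (0/4 + 6/K) = 3 - (0*(1/4) + 6/K) = 3 - (0 + 6/K) = 3 - 6/K)
R(w) = 19 (R(w) = (16 + 4*9) - 1*33 = (16 + 36) - 33 = 52 - 33 = 19)
R(E(I)) - 1*(-38160) = 19 - 1*(-38160) = 19 + 38160 = 38179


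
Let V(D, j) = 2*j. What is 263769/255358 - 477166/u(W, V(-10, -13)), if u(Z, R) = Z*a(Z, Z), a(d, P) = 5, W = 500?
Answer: -15148591616/79799375 ≈ -189.83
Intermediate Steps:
u(Z, R) = 5*Z (u(Z, R) = Z*5 = 5*Z)
263769/255358 - 477166/u(W, V(-10, -13)) = 263769/255358 - 477166/(5*500) = 263769*(1/255358) - 477166/2500 = 263769/255358 - 477166*1/2500 = 263769/255358 - 238583/1250 = -15148591616/79799375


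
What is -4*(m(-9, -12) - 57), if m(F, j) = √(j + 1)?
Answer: 228 - 4*I*√11 ≈ 228.0 - 13.266*I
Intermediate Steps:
m(F, j) = √(1 + j)
-4*(m(-9, -12) - 57) = -4*(√(1 - 12) - 57) = -4*(√(-11) - 57) = -4*(I*√11 - 57) = -4*(-57 + I*√11) = 228 - 4*I*√11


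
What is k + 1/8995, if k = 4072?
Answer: 36627641/8995 ≈ 4072.0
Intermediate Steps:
k + 1/8995 = 4072 + 1/8995 = 36627641/8995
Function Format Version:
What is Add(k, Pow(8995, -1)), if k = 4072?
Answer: Rational(36627641, 8995) ≈ 4072.0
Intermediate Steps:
Add(k, Pow(8995, -1)) = Add(4072, Pow(8995, -1)) = Add(4072, Rational(1, 8995)) = Rational(36627641, 8995)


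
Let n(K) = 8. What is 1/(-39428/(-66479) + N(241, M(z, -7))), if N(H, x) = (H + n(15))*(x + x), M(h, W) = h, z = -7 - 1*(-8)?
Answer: 66479/33145970 ≈ 0.0020056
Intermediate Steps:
z = 1 (z = -7 + 8 = 1)
N(H, x) = 2*x*(8 + H) (N(H, x) = (H + 8)*(x + x) = (8 + H)*(2*x) = 2*x*(8 + H))
1/(-39428/(-66479) + N(241, M(z, -7))) = 1/(-39428/(-66479) + 2*1*(8 + 241)) = 1/(-39428*(-1/66479) + 2*1*249) = 1/(39428/66479 + 498) = 1/(33145970/66479) = 66479/33145970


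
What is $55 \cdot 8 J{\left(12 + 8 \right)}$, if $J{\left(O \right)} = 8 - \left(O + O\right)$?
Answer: $-14080$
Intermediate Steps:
$J{\left(O \right)} = 8 - 2 O$
$55 \cdot 8 J{\left(12 + 8 \right)} = 55 \cdot 8 \left(8 - 2 \left(12 + 8\right)\right) = 440 \left(8 - 40\right) = 440 \left(-32\right) = -14080$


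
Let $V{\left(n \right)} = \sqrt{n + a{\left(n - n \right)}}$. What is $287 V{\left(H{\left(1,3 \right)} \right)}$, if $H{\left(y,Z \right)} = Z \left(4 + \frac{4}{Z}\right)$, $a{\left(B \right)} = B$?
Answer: $1148$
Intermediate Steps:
$V{\left(n \right)} = \sqrt{n}$ ($V{\left(n \right)} = \sqrt{n + \left(n - n\right)} = \sqrt{n + 0} = \sqrt{n}$)
$287 V{\left(H{\left(1,3 \right)} \right)} = 287 \sqrt{4 + 4 \cdot 3} = 287 \sqrt{4 + 12} = 287 \sqrt{16} = 287 \cdot 4 = 1148$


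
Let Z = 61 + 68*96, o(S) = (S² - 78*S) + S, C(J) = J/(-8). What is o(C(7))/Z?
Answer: 4361/421696 ≈ 0.010342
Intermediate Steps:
C(J) = -J/8 (C(J) = J*(-⅛) = -J/8)
o(S) = S² - 77*S
Z = 6589 (Z = 61 + 6528 = 6589)
o(C(7))/Z = ((-⅛*7)*(-77 - ⅛*7))/6589 = -7*(-77 - 7/8)/8*(1/6589) = -7/8*(-623/8)*(1/6589) = (4361/64)*(1/6589) = 4361/421696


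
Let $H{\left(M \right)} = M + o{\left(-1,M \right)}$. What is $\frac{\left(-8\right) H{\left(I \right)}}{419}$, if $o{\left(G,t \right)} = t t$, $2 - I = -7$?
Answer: $- \frac{720}{419} \approx -1.7184$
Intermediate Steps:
$I = 9$ ($I = 2 - -7 = 2 + 7 = 9$)
$o{\left(G,t \right)} = t^{2}$
$H{\left(M \right)} = M + M^{2}$
$\frac{\left(-8\right) H{\left(I \right)}}{419} = \frac{\left(-8\right) 9 \left(1 + 9\right)}{419} = - 8 \cdot 9 \cdot 10 \cdot \frac{1}{419} = \left(-8\right) 90 \cdot \frac{1}{419} = \left(-720\right) \frac{1}{419} = - \frac{720}{419}$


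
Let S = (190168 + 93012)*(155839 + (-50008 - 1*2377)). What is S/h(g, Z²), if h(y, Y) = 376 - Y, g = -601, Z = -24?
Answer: -732402593/5 ≈ -1.4648e+8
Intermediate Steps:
S = 29296103720 (S = 283180*(155839 + (-50008 - 2377)) = 283180*(155839 - 52385) = 283180*103454 = 29296103720)
S/h(g, Z²) = 29296103720/(376 - 1*(-24)²) = 29296103720/(376 - 1*576) = 29296103720/(376 - 576) = 29296103720/(-200) = 29296103720*(-1/200) = -732402593/5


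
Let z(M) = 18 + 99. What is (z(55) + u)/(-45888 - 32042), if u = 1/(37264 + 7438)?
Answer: -1046027/696725372 ≈ -0.0015013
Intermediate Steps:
u = 1/44702 ≈ 2.2370e-5
z(M) = 117
(z(55) + u)/(-45888 - 32042) = (117 + 1/44702)/(-45888 - 32042) = (5230135/44702)/(-77930) = (5230135/44702)*(-1/77930) = -1046027/696725372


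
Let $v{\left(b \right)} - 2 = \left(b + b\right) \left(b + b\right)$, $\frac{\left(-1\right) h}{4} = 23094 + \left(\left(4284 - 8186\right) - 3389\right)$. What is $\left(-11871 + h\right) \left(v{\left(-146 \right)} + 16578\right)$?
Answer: $-7646753052$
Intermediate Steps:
$h = -63212$ ($h = - 4 \left(23094 + \left(\left(4284 - 8186\right) - 3389\right)\right) = - 4 \left(23094 - 7291\right) = \left(-4\right) 15803 = -63212$)
$v{\left(b \right)} = 2 + 4 b^{2}$ ($v{\left(b \right)} = 2 + \left(b + b\right) \left(b + b\right) = 2 + 2 b 2 b = 2 + 4 b^{2}$)
$\left(-11871 + h\right) \left(v{\left(-146 \right)} + 16578\right) = \left(-11871 - 63212\right) \left(\left(2 + 4 \left(-146\right)^{2}\right) + 16578\right) = - 75083 \left(\left(2 + 4 \cdot 21316\right) + 16578\right) = - 75083 \left(\left(2 + 85264\right) + 16578\right) = - 75083 \left(85266 + 16578\right) = \left(-75083\right) 101844 = -7646753052$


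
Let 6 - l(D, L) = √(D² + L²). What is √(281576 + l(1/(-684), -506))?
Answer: √(3659439672 - 19*√119787978817)/114 ≈ 530.17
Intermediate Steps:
l(D, L) = 6 - √(D² + L²)
√(281576 + l(1/(-684), -506)) = √(281576 + (6 - √((1/(-684))² + (-506)²))) = √(281576 + (6 - √((-1/684)² + 256036))) = √(281576 + (6 - √(1/467856 + 256036))) = √(281576 + (6 - √(119787978817/467856))) = √(281576 + (6 - √119787978817/684)) = √(281582 - √119787978817/684)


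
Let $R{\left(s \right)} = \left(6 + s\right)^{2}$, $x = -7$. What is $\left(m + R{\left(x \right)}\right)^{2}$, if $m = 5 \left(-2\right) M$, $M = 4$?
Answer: $1521$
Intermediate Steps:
$m = -40$ ($m = 5 \left(-2\right) 4 = \left(-10\right) 4 = -40$)
$\left(m + R{\left(x \right)}\right)^{2} = \left(-40 + \left(6 - 7\right)^{2}\right)^{2} = \left(-40 + \left(-1\right)^{2}\right)^{2} = \left(-40 + 1\right)^{2} = \left(-39\right)^{2} = 1521$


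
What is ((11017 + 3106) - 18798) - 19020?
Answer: -23695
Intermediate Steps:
((11017 + 3106) - 18798) - 19020 = (14123 - 18798) - 19020 = -4675 - 19020 = -23695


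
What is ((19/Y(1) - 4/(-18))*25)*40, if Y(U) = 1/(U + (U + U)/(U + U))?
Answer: 344000/9 ≈ 38222.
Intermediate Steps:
Y(U) = 1/(1 + U) (Y(U) = 1/(U + (2*U)/((2*U))) = 1/(U + (2*U)*(1/(2*U))) = 1/(U + 1) = 1/(1 + U))
((19/Y(1) - 4/(-18))*25)*40 = ((19/(1/(1 + 1)) - 4/(-18))*25)*40 = ((19/(1/2) - 4*(-1/18))*25)*40 = ((19/(½) + 2/9)*25)*40 = ((19*2 + 2/9)*25)*40 = ((38 + 2/9)*25)*40 = ((344/9)*25)*40 = (8600/9)*40 = 344000/9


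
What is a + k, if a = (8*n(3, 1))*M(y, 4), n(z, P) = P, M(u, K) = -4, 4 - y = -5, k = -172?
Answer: -204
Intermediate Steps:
y = 9 (y = 4 - 1*(-5) = 4 + 5 = 9)
a = -32 (a = (8*1)*(-4) = 8*(-4) = -32)
a + k = -32 - 172 = -204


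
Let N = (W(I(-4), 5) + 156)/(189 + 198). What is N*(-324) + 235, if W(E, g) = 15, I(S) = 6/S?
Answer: 3949/43 ≈ 91.837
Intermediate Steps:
N = 19/43 (N = (15 + 156)/(189 + 198) = 171/387 = 171*(1/387) = 19/43 ≈ 0.44186)
N*(-324) + 235 = (19/43)*(-324) + 235 = -6156/43 + 235 = 3949/43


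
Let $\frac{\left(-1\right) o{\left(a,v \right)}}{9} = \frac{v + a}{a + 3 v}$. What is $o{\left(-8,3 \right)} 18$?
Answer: $810$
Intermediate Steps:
$o{\left(a,v \right)} = - \frac{9 \left(a + v\right)}{a + 3 v}$ ($o{\left(a,v \right)} = - 9 \frac{v + a}{a + 3 v} = - 9 \frac{a + v}{a + 3 v} = - \frac{9 \left(a + v\right)}{a + 3 v}$)
$o{\left(-8,3 \right)} 18 = \frac{9 \left(\left(-1\right) \left(-8\right) - 3\right)}{-8 + 3 \cdot 3} \cdot 18 = \frac{9 \left(8 - 3\right)}{-8 + 9} \cdot 18 = 9 \cdot 1^{-1} \cdot 5 \cdot 18 = 9 \cdot 1 \cdot 5 \cdot 18 = 45 \cdot 18 = 810$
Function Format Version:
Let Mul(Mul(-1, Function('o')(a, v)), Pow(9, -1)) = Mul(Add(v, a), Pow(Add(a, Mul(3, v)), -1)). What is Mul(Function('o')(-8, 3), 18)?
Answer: 810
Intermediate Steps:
Function('o')(a, v) = Mul(-9, Pow(Add(a, Mul(3, v)), -1), Add(a, v)) (Function('o')(a, v) = Mul(-9, Mul(Add(v, a), Pow(Add(a, Mul(3, v)), -1))) = Mul(-9, Mul(Add(a, v), Pow(Add(a, Mul(3, v)), -1))) = Mul(-9, Mul(Pow(Add(a, Mul(3, v)), -1), Add(a, v))) = Mul(-9, Pow(Add(a, Mul(3, v)), -1), Add(a, v)))
Mul(Function('o')(-8, 3), 18) = Mul(Mul(9, Pow(Add(-8, Mul(3, 3)), -1), Add(Mul(-1, -8), Mul(-1, 3))), 18) = Mul(Mul(9, Pow(Add(-8, 9), -1), Add(8, -3)), 18) = Mul(Mul(9, Pow(1, -1), 5), 18) = Mul(Mul(9, 1, 5), 18) = Mul(45, 18) = 810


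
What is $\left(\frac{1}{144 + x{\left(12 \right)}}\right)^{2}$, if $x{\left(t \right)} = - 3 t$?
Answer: $\frac{1}{11664} \approx 8.5734 \cdot 10^{-5}$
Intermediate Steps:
$\left(\frac{1}{144 + x{\left(12 \right)}}\right)^{2} = \left(\frac{1}{144 - 36}\right)^{2} = \left(\frac{1}{108}\right)^{2} = \frac{1}{11664}$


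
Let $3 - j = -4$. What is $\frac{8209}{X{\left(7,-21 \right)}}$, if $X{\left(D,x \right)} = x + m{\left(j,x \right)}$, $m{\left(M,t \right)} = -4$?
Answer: $- \frac{8209}{25} \approx -328.36$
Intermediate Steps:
$j = 7$ ($j = 3 - -4 = 3 + 4 = 7$)
$X{\left(D,x \right)} = -4 + x$ ($X{\left(D,x \right)} = x - 4 = -4 + x$)
$\frac{8209}{X{\left(7,-21 \right)}} = \frac{8209}{-4 - 21} = \frac{8209}{-25} = 8209 \left(- \frac{1}{25}\right) = - \frac{8209}{25}$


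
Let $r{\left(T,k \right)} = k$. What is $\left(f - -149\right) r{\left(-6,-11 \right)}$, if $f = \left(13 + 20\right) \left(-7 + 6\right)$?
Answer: $-1276$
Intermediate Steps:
$f = -33$ ($f = 33 \left(-1\right) = -33$)
$\left(f - -149\right) r{\left(-6,-11 \right)} = \left(-33 - -149\right) \left(-11\right) = \left(-33 + 149\right) \left(-11\right) = 116 \left(-11\right) = -1276$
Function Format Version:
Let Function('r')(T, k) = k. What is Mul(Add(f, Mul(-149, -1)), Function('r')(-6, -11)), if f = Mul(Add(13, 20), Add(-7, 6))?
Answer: -1276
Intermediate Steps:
f = -33 (f = Mul(33, -1) = -33)
Mul(Add(f, Mul(-149, -1)), Function('r')(-6, -11)) = Mul(Add(-33, Mul(-149, -1)), -11) = Mul(Add(-33, 149), -11) = Mul(116, -11) = -1276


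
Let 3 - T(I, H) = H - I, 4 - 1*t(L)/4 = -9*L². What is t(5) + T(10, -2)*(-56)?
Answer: 76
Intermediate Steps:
t(L) = 16 + 36*L² (t(L) = 16 - (-36)*L² = 16 + 36*L²)
T(I, H) = 3 + I - H (T(I, H) = 3 - (H - I) = 3 + (I - H) = 3 + I - H)
t(5) + T(10, -2)*(-56) = (16 + 36*5²) + (3 + 10 - 1*(-2))*(-56) = (16 + 36*25) + (3 + 10 + 2)*(-56) = (16 + 900) + 15*(-56) = 916 - 840 = 76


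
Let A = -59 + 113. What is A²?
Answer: 2916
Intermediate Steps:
A = 54
A² = 54² = 2916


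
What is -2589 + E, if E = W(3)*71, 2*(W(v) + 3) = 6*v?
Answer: -2163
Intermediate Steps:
W(v) = -3 + 3*v (W(v) = -3 + (6*v)/2 = -3 + 3*v)
E = 426 (E = (-3 + 3*3)*71 = (-3 + 9)*71 = 6*71 = 426)
-2589 + E = -2589 + 426 = -2163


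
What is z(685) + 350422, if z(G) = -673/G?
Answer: 240038397/685 ≈ 3.5042e+5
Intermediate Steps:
z(685) + 350422 = -673/685 + 350422 = 240038397/685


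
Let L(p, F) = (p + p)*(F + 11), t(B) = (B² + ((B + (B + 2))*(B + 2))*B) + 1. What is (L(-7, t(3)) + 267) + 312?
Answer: -1395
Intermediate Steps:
t(B) = 1 + B² + B*(2 + B)*(2 + 2*B) (t(B) = (B² + ((B + (2 + B))*(2 + B))*B) + 1 = (B² + ((2 + 2*B)*(2 + B))*B) + 1 = (B² + ((2 + B)*(2 + 2*B))*B) + 1 = (B² + B*(2 + B)*(2 + 2*B)) + 1 = 1 + B² + B*(2 + B)*(2 + 2*B))
L(p, F) = 2*p*(11 + F) (L(p, F) = (2*p)*(11 + F) = 2*p*(11 + F))
(L(-7, t(3)) + 267) + 312 = (2*(-7)*(11 + (1 + 2*3³ + 4*3 + 7*3²)) + 267) + 312 = (2*(-7)*(11 + (1 + 2*27 + 12 + 7*9)) + 267) + 312 = (2*(-7)*(11 + (1 + 54 + 12 + 63)) + 267) + 312 = (2*(-7)*(11 + 130) + 267) + 312 = (2*(-7)*141 + 267) + 312 = (-1974 + 267) + 312 = -1707 + 312 = -1395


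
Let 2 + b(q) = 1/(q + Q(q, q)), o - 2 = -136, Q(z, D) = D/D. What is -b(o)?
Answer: 267/133 ≈ 2.0075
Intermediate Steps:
Q(z, D) = 1
o = -134 (o = 2 - 136 = -134)
b(q) = -2 + 1/(1 + q) (b(q) = -2 + 1/(q + 1) = -2 + 1/(1 + q))
-b(o) = -(-1 - 2*(-134))/(1 - 134) = -(-1 + 268)/(-133) = -(-1)*267/133 = -1*(-267/133) = 267/133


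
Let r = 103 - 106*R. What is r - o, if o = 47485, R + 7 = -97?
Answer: -36358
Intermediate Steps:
R = -104 (R = -7 - 97 = -104)
r = 11127 (r = 103 - 106*(-104) = 103 + 11024 = 11127)
r - o = 11127 - 1*47485 = 11127 - 47485 = -36358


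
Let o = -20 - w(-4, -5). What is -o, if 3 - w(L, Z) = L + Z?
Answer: 32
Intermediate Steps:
w(L, Z) = 3 - L - Z (w(L, Z) = 3 - (L + Z) = 3 + (-L - Z) = 3 - L - Z)
o = -32 (o = -20 - (3 - 1*(-4) - 1*(-5)) = -20 - (3 + 4 + 5) = -20 - 1*12 = -20 - 12 = -32)
-o = -1*(-32) = 32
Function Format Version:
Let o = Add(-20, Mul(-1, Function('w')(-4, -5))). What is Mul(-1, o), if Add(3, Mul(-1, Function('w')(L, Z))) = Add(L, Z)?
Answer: 32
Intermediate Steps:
Function('w')(L, Z) = Add(3, Mul(-1, L), Mul(-1, Z)) (Function('w')(L, Z) = Add(3, Mul(-1, Add(L, Z))) = Add(3, Add(Mul(-1, L), Mul(-1, Z))) = Add(3, Mul(-1, L), Mul(-1, Z)))
o = -32 (o = Add(-20, Mul(-1, Add(3, Mul(-1, -4), Mul(-1, -5)))) = Add(-20, Mul(-1, Add(3, 4, 5))) = Add(-20, Mul(-1, 12)) = Add(-20, -12) = -32)
Mul(-1, o) = Mul(-1, -32) = 32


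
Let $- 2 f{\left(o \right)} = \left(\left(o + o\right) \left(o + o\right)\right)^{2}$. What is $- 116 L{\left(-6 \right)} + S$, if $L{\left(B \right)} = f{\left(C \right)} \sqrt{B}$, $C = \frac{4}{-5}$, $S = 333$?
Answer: $333 + \frac{237568 i \sqrt{6}}{625} \approx 333.0 + 931.07 i$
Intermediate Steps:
$C = - \frac{4}{5}$ ($C = 4 \left(- \frac{1}{5}\right) = - \frac{4}{5} \approx -0.8$)
$f{\left(o \right)} = - 8 o^{4}$ ($f{\left(o \right)} = - \frac{\left(\left(o + o\right) \left(o + o\right)\right)^{2}}{2} = - \frac{\left(2 o 2 o\right)^{2}}{2} = - \frac{\left(4 o^{2}\right)^{2}}{2} = - \frac{16 o^{4}}{2} = - 8 o^{4}$)
$L{\left(B \right)} = - \frac{2048 \sqrt{B}}{625}$ ($L{\left(B \right)} = - 8 \left(- \frac{4}{5}\right)^{4} \sqrt{B} = \left(-8\right) \frac{256}{625} \sqrt{B} = - \frac{2048 \sqrt{B}}{625}$)
$- 116 L{\left(-6 \right)} + S = - 116 \left(- \frac{2048 \sqrt{-6}}{625}\right) + 333 = - 116 \left(- \frac{2048 i \sqrt{6}}{625}\right) + 333 = \frac{237568 i \sqrt{6}}{625} + 333 = 333 + \frac{237568 i \sqrt{6}}{625}$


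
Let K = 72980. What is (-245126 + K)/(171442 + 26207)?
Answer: -57382/65883 ≈ -0.87097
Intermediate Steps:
(-245126 + K)/(171442 + 26207) = (-245126 + 72980)/(171442 + 26207) = -172146/197649 = -172146*1/197649 = -57382/65883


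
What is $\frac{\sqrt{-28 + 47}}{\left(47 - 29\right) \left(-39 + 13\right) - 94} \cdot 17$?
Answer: $- \frac{17 \sqrt{19}}{562} \approx -0.13185$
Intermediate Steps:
$\frac{\sqrt{-28 + 47}}{\left(47 - 29\right) \left(-39 + 13\right) - 94} \cdot 17 = \frac{\sqrt{19}}{18 \left(-26\right) - 94} \cdot 17 = \frac{\sqrt{19}}{-468 - 94} \cdot 17 = \frac{\sqrt{19}}{-562} \cdot 17 = - \frac{\sqrt{19}}{562} \cdot 17 = - \frac{17 \sqrt{19}}{562}$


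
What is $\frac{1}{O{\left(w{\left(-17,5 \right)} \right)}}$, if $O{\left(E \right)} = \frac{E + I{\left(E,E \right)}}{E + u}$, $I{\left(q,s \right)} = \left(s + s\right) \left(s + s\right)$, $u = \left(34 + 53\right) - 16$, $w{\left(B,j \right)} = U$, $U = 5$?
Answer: $\frac{76}{105} \approx 0.72381$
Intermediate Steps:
$w{\left(B,j \right)} = 5$
$u = 71$ ($u = 87 - 16 = 71$)
$I{\left(q,s \right)} = 4 s^{2}$ ($I{\left(q,s \right)} = 2 s 2 s = 4 s^{2}$)
$O{\left(E \right)} = \frac{E + 4 E^{2}}{71 + E}$ ($O{\left(E \right)} = \frac{E + 4 E^{2}}{E + 71} = \frac{E + 4 E^{2}}{71 + E}$)
$\frac{1}{O{\left(w{\left(-17,5 \right)} \right)}} = \frac{1}{5 \frac{1}{71 + 5} \left(1 + 4 \cdot 5\right)} = \frac{1}{5 \cdot \frac{1}{76} \left(1 + 20\right)} = \frac{1}{5 \cdot \frac{1}{76} \cdot 21} = \frac{1}{\frac{105}{76}} = \frac{76}{105}$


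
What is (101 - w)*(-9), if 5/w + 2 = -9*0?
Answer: -1863/2 ≈ -931.50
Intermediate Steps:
w = -5/2 (w = 5/(-2 - 9*0) = 5/(-2 + 0) = 5/(-2) = 5*(-1/2) = -5/2 ≈ -2.5000)
(101 - w)*(-9) = (101 - 1*(-5/2))*(-9) = (101 + 5/2)*(-9) = (207/2)*(-9) = -1863/2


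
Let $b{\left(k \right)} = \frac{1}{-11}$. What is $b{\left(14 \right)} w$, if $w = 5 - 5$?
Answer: $0$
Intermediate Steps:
$b{\left(k \right)} = - \frac{1}{11}$
$w = 0$ ($w = 5 - 5 = 0$)
$b{\left(14 \right)} w = \left(- \frac{1}{11}\right) 0 = 0$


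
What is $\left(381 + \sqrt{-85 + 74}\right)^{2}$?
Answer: $\left(381 + i \sqrt{11}\right)^{2} \approx 1.4515 \cdot 10^{5} + 2527.0 i$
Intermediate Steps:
$\left(381 + \sqrt{-85 + 74}\right)^{2} = \left(381 + \sqrt{-11}\right)^{2} = \left(381 + i \sqrt{11}\right)^{2}$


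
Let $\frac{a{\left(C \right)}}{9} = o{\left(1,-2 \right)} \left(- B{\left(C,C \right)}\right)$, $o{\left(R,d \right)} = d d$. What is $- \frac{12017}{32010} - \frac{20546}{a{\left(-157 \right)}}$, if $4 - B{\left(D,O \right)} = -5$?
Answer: $\frac{27240998}{432135} \approx 63.038$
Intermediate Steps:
$o{\left(R,d \right)} = d^{2}$
$B{\left(D,O \right)} = 9$ ($B{\left(D,O \right)} = 4 - -5 = 4 + 5 = 9$)
$a{\left(C \right)} = -324$ ($a{\left(C \right)} = 9 \left(-2\right)^{2} \left(\left(-1\right) 9\right) = 9 \cdot 4 \left(-9\right) = 9 \left(-36\right) = -324$)
$- \frac{12017}{32010} - \frac{20546}{a{\left(-157 \right)}} = - \frac{12017}{32010} - \frac{20546}{-324} = \left(-12017\right) \frac{1}{32010} - - \frac{10273}{162} = - \frac{12017}{32010} + \frac{10273}{162} = \frac{27240998}{432135}$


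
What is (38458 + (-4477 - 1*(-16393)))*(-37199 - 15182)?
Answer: -2638640494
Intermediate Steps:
(38458 + (-4477 - 1*(-16393)))*(-37199 - 15182) = (38458 + (-4477 + 16393))*(-52381) = (38458 + 11916)*(-52381) = 50374*(-52381) = -2638640494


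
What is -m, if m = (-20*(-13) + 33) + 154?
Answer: -447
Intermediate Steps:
m = 447 (m = (260 + 33) + 154 = 293 + 154 = 447)
-m = -1*447 = -447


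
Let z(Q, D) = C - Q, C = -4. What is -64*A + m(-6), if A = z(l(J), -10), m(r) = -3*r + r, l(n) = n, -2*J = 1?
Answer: 236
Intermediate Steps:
J = -½ (J = -½*1 = -½ ≈ -0.50000)
m(r) = -2*r
z(Q, D) = -4 - Q
A = -7/2 (A = -4 - 1*(-½) = -4 + ½ = -7/2 ≈ -3.5000)
-64*A + m(-6) = -64*(-7/2) - 2*(-6) = 224 + 12 = 236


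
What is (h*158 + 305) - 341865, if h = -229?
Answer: -377742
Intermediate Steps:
(h*158 + 305) - 341865 = (-229*158 + 305) - 341865 = (-36182 + 305) - 341865 = -35877 - 341865 = -377742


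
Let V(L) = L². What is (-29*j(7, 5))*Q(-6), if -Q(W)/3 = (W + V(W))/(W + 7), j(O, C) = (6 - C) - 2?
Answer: -2610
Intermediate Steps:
j(O, C) = 4 - C
Q(W) = -3*(W + W²)/(7 + W) (Q(W) = -3*(W + W²)/(W + 7) = -3*(W + W²)/(7 + W))
(-29*j(7, 5))*Q(-6) = (-29*(4 - 1*5))*(3*(-6)*(-1 - 1*(-6))/(7 - 6)) = (-29*(4 - 5))*(3*(-6)*(-1 + 6)/1) = (-29*(-1))*(3*(-6)*1*5) = 29*(-90) = -2610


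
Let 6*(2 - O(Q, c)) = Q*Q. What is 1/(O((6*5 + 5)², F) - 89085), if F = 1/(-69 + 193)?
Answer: -6/2035123 ≈ -2.9482e-6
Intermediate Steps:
F = 1/124 ≈ 0.0080645
O(Q, c) = 2 - Q²/6 (O(Q, c) = 2 - Q*Q/6 = 2 - Q²/6)
1/(O((6*5 + 5)², F) - 89085) = 1/((2 - (6*5 + 5)⁴/6) - 89085) = 1/((2 - (30 + 5)⁴/6) - 89085) = 1/((2 - (35²)²/6) - 89085) = 1/((2 - ⅙*1225²) - 89085) = 1/((2 - ⅙*1500625) - 89085) = 1/((2 - 1500625/6) - 89085) = 1/(-1500613/6 - 89085) = 1/(-2035123/6) = -6/2035123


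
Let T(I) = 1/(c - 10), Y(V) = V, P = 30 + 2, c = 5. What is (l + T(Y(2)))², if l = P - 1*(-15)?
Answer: 54756/25 ≈ 2190.2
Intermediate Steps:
P = 32
T(I) = -⅕ (T(I) = 1/(5 - 10) = 1/(-5) = -⅕)
l = 47 (l = 32 - 1*(-15) = 32 + 15 = 47)
(l + T(Y(2)))² = (47 - ⅕)² = (234/5)² = 54756/25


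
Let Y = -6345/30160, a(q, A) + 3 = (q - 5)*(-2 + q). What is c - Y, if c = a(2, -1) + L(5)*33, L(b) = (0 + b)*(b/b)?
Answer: 978453/6032 ≈ 162.21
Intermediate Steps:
a(q, A) = -3 + (-5 + q)*(-2 + q) (a(q, A) = -3 + (q - 5)*(-2 + q) = -3 + (-5 + q)*(-2 + q))
L(b) = b (L(b) = b*1 = b)
c = 162 (c = (7 + 2**2 - 7*2) + 5*33 = (7 + 4 - 14) + 165 = -3 + 165 = 162)
Y = -1269/6032 (Y = -6345*1/30160 = -1269/6032 ≈ -0.21038)
c - Y = 162 - 1*(-1269/6032) = 162 + 1269/6032 = 978453/6032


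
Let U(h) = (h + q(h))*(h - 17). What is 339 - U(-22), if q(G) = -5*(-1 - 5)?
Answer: 651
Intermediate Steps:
q(G) = 30 (q(G) = -5*(-6) = 30)
U(h) = (-17 + h)*(30 + h) (U(h) = (h + 30)*(h - 17) = (30 + h)*(-17 + h) = (-17 + h)*(30 + h))
339 - U(-22) = 339 - (-510 + (-22)² + 13*(-22)) = 339 - (-510 + 484 - 286) = 339 - 1*(-312) = 339 + 312 = 651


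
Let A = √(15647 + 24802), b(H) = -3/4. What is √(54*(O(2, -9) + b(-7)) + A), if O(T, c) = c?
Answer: √(-2106 + 4*√40449)/2 ≈ 18.038*I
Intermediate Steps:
b(H) = -¾ (b(H) = -3*¼ = -¾)
A = √40449 ≈ 201.12
√(54*(O(2, -9) + b(-7)) + A) = √(54*(-9 - ¾) + √40449) = √(54*(-39/4) + √40449) = √(-1053/2 + √40449)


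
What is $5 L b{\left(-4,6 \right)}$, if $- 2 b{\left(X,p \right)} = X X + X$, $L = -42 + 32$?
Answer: $300$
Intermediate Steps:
$L = -10$
$b{\left(X,p \right)} = - \frac{X}{2} - \frac{X^{2}}{2}$ ($b{\left(X,p \right)} = - \frac{X X + X}{2} = - \frac{X^{2} + X}{2} = - \frac{X + X^{2}}{2} = - \frac{X}{2} - \frac{X^{2}}{2}$)
$5 L b{\left(-4,6 \right)} = 5 \left(-10\right) \left(\left(- \frac{1}{2}\right) \left(-4\right) \left(1 - 4\right)\right) = - 50 \left(\left(- \frac{1}{2}\right) \left(-4\right) \left(-3\right)\right) = \left(-50\right) \left(-6\right) = 300$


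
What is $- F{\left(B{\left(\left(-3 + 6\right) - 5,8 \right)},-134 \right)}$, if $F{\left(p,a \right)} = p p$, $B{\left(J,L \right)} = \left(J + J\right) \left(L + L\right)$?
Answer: $-4096$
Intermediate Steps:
$B{\left(J,L \right)} = 4 J L$ ($B{\left(J,L \right)} = 2 J 2 L = 4 J L$)
$F{\left(p,a \right)} = p^{2}$
$- F{\left(B{\left(\left(-3 + 6\right) - 5,8 \right)},-134 \right)} = - \left(4 \left(\left(-3 + 6\right) - 5\right) 8\right)^{2} = - \left(4 \left(3 - 5\right) 8\right)^{2} = - \left(4 \left(-2\right) 8\right)^{2} = - \left(-64\right)^{2} = \left(-1\right) 4096 = -4096$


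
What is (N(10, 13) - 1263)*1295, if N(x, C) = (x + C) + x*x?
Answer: -1476300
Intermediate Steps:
N(x, C) = C + x + x**2 (N(x, C) = (C + x) + x**2 = C + x + x**2)
(N(10, 13) - 1263)*1295 = ((13 + 10 + 10**2) - 1263)*1295 = ((13 + 10 + 100) - 1263)*1295 = (123 - 1263)*1295 = -1140*1295 = -1476300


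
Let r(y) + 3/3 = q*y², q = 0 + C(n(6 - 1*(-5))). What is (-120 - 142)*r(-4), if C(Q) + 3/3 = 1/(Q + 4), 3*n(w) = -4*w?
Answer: 4847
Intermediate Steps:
n(w) = -4*w/3 (n(w) = (-4*w)/3 = -4*w/3)
C(Q) = -1 + 1/(4 + Q) (C(Q) = -1 + 1/(Q + 4) = -1 + 1/(4 + Q))
q = -35/32 (q = 0 + (-3 - (-4)*(6 - 1*(-5))/3)/(4 - 4*(6 - 1*(-5))/3) = 0 + (-3 - (-4)*(6 + 5)/3)/(4 - 4*(6 + 5)/3) = 0 + (-3 - (-4)*11/3)/(4 - 4/3*11) = 0 + (-3 - 1*(-44/3))/(4 - 44/3) = 0 + (-3 + 44/3)/(-32/3) = 0 - 3/32*35/3 = 0 - 35/32 = -35/32 ≈ -1.0938)
r(y) = -1 - 35*y²/32
(-120 - 142)*r(-4) = (-120 - 142)*(-1 - 35/32*(-4)²) = -262*(-1 - 35/32*16) = -262*(-1 - 35/2) = -262*(-37/2) = 4847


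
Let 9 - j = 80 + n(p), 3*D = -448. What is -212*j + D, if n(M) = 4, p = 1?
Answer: 47252/3 ≈ 15751.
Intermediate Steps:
D = -448/3 (D = (⅓)*(-448) = -448/3 ≈ -149.33)
j = -75 (j = 9 - (80 + 4) = 9 - 1*84 = 9 - 84 = -75)
-212*j + D = -212*(-75) - 448/3 = 15900 - 448/3 = 47252/3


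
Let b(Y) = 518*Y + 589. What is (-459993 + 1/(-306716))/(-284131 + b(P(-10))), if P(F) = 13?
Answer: 141087212989/84901442528 ≈ 1.6618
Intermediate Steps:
b(Y) = 589 + 518*Y
(-459993 + 1/(-306716))/(-284131 + b(P(-10))) = (-459993 + 1/(-306716))/(-284131 + (589 + 518*13)) = (-459993 - 1/306716)/(-284131 + (589 + 6734)) = -141087212989/(306716*(-284131 + 7323)) = -141087212989/306716/(-276808) = -141087212989/306716*(-1/276808) = 141087212989/84901442528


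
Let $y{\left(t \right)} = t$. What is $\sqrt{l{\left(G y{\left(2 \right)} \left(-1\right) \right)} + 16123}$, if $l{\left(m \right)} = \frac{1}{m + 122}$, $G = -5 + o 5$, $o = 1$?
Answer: $\frac{7 \sqrt{4897446}}{122} \approx 126.98$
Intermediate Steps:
$G = 0$ ($G = -5 + 1 \cdot 5 = -5 + 5 = 0$)
$l{\left(m \right)} = \frac{1}{122 + m}$
$\sqrt{l{\left(G y{\left(2 \right)} \left(-1\right) \right)} + 16123} = \sqrt{\frac{1}{122 + 0 \cdot 2 \left(-1\right)} + 16123} = \sqrt{\frac{1}{122 + 0 \left(-1\right)} + 16123} = \sqrt{\frac{1}{122 + 0} + 16123} = \sqrt{\frac{1}{122} + 16123} = \sqrt{\frac{1967007}{122}} = \frac{7 \sqrt{4897446}}{122}$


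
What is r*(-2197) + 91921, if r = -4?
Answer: 100709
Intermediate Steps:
r*(-2197) + 91921 = -4*(-2197) + 91921 = 8788 + 91921 = 100709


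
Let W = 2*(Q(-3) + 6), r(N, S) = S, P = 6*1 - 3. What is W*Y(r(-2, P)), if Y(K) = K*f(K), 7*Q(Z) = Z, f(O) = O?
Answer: 702/7 ≈ 100.29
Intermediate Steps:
P = 3 (P = 6 - 3 = 3)
Q(Z) = Z/7
W = 78/7 (W = 2*((1/7)*(-3) + 6) = 2*(-3/7 + 6) = 2*(39/7) = 78/7 ≈ 11.143)
Y(K) = K**2 (Y(K) = K*K = K**2)
W*Y(r(-2, P)) = (78/7)*3**2 = (78/7)*9 = 702/7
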